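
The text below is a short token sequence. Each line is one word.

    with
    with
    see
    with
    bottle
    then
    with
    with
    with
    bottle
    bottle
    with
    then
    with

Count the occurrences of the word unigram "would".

0

Scanning the 14 tokens for "would":
  (none found)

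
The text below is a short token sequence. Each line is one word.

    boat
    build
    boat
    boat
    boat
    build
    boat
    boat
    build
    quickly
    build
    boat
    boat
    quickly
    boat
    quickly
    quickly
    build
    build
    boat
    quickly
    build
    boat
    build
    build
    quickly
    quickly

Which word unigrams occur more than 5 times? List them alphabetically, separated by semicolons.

Unigram counts meeting the condition (more than 5 times):
  boat: 11
  build: 9
  quickly: 7

boat; build; quickly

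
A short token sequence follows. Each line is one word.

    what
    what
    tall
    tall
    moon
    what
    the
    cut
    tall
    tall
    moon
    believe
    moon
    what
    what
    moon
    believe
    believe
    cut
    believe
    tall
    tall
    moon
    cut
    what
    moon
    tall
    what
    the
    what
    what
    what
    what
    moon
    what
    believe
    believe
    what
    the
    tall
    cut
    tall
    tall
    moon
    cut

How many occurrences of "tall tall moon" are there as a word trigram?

4

Scanning the 43 overlapping trigram windows for "tall tall moon":
  position 3–5: tall tall moon
  position 9–11: tall tall moon
  position 21–23: tall tall moon
  position 42–44: tall tall moon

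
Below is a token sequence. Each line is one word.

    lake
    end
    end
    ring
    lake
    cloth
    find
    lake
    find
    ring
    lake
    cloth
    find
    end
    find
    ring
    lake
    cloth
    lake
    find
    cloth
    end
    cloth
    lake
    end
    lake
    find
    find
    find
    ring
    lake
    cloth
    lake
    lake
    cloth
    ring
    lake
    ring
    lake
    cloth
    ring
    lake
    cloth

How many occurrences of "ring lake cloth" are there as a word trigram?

6

Scanning the 41 overlapping trigram windows for "ring lake cloth":
  position 4–6: ring lake cloth
  position 10–12: ring lake cloth
  position 16–18: ring lake cloth
  position 30–32: ring lake cloth
  position 38–40: ring lake cloth
  position 41–43: ring lake cloth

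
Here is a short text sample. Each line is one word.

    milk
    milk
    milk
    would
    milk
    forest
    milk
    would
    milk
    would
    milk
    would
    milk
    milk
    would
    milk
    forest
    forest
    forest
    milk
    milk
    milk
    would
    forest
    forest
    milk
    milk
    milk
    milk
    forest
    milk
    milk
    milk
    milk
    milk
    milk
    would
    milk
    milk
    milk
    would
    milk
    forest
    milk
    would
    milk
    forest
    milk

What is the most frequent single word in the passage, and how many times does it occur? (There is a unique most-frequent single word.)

Unigram frequencies (highest first):
  milk: 30
  would: 9
  forest: 9

"milk", 30 times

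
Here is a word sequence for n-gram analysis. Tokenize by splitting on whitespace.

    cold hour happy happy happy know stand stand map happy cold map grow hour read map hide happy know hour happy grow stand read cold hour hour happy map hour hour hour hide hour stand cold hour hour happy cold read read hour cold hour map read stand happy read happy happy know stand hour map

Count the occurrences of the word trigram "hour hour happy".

Scanning the 54 overlapping trigram windows for "hour hour happy":
  position 26–28: hour hour happy
  position 37–39: hour hour happy

2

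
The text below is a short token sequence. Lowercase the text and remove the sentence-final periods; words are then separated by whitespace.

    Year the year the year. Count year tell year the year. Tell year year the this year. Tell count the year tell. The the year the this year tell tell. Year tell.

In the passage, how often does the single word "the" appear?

Scanning the 32 tokens for "the":
  position 2: the
  position 4: the
  position 10: the
  position 15: the
  position 20: the
  position 23: the
  position 24: the
  position 26: the

8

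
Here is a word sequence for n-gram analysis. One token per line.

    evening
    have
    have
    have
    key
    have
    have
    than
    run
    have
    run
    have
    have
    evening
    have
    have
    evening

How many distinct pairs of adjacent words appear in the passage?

9

17 tokens → 16 bigram windows in total.
Repeated bigrams (each contributes count−1 duplicates):
  have have: 5
  evening have: 2
  have evening: 2
  run have: 2
7 duplicate windows → 16 − 7 = 9 distinct.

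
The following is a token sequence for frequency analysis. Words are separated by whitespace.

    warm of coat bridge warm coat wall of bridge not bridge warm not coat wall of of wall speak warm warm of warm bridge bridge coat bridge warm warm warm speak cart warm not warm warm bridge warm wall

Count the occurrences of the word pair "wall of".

Scanning the 38 overlapping bigram windows for "wall of":
  position 7–8: wall of
  position 15–16: wall of

2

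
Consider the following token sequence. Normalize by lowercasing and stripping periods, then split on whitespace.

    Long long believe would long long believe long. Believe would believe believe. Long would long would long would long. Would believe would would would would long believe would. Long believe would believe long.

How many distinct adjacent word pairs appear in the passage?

9

33 tokens → 32 bigram windows in total.
Repeated bigrams (each contributes count−1 duplicates):
  would long: 6
  believe would: 5
  long believe: 5
  long would: 4
  believe long: 3
  would believe: 3
  would would: 3
  long long: 2
23 duplicate windows → 32 − 23 = 9 distinct.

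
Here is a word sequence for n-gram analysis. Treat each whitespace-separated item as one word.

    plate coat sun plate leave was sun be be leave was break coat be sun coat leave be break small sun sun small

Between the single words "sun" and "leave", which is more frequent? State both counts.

"sun" (5 vs 3)

"sun": 5 occurrences
"leave": 3 occurrences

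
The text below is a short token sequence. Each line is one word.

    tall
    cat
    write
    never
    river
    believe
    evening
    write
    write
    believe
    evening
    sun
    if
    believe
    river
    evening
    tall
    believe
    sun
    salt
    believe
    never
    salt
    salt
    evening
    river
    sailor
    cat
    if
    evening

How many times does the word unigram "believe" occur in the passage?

Scanning the 30 tokens for "believe":
  position 6: believe
  position 10: believe
  position 14: believe
  position 18: believe
  position 21: believe

5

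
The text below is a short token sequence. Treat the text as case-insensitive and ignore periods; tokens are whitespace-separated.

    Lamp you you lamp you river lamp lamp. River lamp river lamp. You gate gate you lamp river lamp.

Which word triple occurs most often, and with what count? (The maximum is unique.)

Trigram frequencies (highest first):
  lamp river lamp: 3
  lamp you you: 1
  you you lamp: 1
  you lamp you: 1
  lamp you river: 1
  you river lamp: 1
  … (9 more, each ≤ 1)

"lamp river lamp", 3 times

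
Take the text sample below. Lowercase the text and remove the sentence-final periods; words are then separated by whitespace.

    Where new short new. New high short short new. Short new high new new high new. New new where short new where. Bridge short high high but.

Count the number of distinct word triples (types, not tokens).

21

27 tokens → 25 trigram windows in total.
Repeated trigrams (each contributes count−1 duplicates):
  high new new: 2
  new high new: 2
  new new high: 2
  new short new: 2
4 duplicate windows → 25 − 4 = 21 distinct.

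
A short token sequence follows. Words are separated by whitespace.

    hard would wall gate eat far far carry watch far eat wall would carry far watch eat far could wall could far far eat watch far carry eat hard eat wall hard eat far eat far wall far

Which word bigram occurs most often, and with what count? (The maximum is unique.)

Bigram frequencies (highest first):
  eat far: 4
  far eat: 3
  far far: 2
  far carry: 2
  watch far: 2
  eat wall: 2
  … (21 more, each ≤ 2)

"eat far", 4 times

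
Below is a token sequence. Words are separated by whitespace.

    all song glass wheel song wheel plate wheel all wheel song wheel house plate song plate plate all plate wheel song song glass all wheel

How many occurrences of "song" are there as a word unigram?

Scanning the 25 tokens for "song":
  position 2: song
  position 5: song
  position 11: song
  position 15: song
  position 21: song
  position 22: song

6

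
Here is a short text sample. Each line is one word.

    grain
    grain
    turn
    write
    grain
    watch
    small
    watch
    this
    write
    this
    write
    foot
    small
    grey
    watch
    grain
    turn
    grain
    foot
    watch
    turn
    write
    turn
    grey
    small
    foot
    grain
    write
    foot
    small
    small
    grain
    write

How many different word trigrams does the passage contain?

34 tokens → 32 trigram windows in total.
Repeated trigrams (each contributes count−1 duplicates):
  write foot small: 2
1 duplicate windows → 32 − 1 = 31 distinct.

31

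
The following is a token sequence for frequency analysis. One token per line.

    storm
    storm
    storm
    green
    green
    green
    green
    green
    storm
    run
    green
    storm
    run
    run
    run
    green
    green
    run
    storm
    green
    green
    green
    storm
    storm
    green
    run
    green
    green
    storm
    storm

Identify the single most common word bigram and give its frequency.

Bigram frequencies (highest first):
  green green: 8
  storm storm: 4
  green storm: 4
  storm green: 3
  run green: 3
  storm run: 2
  … (3 more, each ≤ 2)

"green green", 8 times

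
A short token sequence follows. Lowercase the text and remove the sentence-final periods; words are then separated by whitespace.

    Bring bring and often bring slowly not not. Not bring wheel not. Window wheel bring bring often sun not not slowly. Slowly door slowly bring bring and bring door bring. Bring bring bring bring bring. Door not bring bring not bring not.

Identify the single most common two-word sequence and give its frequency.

"bring bring", 9 times

Bigram frequencies (highest first):
  bring bring: 9
  not not: 3
  not bring: 3
  bring and: 2
  bring door: 2
  bring not: 2
  … (20 more, each ≤ 1)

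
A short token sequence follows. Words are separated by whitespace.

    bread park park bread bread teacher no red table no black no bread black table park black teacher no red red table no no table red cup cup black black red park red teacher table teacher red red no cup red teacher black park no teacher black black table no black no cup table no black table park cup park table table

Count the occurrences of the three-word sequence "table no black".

3

Scanning the 60 overlapping trigram windows for "table no black":
  position 9–11: table no black
  position 49–51: table no black
  position 54–56: table no black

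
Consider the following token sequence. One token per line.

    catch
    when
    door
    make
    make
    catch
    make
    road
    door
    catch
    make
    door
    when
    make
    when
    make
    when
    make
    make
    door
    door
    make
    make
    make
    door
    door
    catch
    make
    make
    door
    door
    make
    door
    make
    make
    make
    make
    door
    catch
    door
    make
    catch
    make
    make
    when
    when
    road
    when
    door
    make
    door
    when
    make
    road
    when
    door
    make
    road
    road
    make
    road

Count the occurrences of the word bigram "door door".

Scanning the 60 overlapping bigram windows for "door door":
  position 20–21: door door
  position 25–26: door door
  position 30–31: door door

3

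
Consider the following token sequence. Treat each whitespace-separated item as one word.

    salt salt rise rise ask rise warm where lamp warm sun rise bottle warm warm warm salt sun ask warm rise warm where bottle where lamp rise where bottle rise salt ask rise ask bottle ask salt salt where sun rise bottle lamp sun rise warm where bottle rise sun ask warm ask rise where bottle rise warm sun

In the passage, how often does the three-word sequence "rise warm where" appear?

3

Scanning the 57 overlapping trigram windows for "rise warm where":
  position 6–8: rise warm where
  position 21–23: rise warm where
  position 45–47: rise warm where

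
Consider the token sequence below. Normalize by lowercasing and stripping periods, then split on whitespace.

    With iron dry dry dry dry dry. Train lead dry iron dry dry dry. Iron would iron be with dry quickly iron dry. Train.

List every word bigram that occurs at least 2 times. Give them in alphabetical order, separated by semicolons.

dry dry; dry iron; dry train; iron dry

Bigram counts meeting the condition (at least 2 times):
  dry dry: 6
  dry iron: 2
  dry train: 2
  iron dry: 3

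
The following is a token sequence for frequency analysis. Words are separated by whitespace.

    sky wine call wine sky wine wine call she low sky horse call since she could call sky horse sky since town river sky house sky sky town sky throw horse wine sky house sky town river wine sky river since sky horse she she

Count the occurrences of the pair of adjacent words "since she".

1

Scanning the 44 overlapping bigram windows for "since she":
  position 14–15: since she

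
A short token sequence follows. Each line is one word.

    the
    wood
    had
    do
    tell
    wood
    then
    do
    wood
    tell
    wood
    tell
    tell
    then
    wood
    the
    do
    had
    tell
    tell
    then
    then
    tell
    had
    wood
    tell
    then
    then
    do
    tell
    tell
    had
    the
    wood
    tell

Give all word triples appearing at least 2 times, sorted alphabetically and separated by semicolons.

tell tell then; tell then then

Trigram counts meeting the condition (at least 2 times):
  tell tell then: 2
  tell then then: 2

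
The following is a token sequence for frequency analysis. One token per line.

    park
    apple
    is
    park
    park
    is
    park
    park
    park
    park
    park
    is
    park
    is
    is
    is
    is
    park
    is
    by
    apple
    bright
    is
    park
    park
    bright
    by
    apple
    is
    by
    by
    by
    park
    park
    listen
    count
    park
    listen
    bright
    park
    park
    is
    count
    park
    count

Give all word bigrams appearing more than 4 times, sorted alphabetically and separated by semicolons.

is park; park is; park park

Bigram counts meeting the condition (more than 4 times):
  is park: 5
  park is: 5
  park park: 8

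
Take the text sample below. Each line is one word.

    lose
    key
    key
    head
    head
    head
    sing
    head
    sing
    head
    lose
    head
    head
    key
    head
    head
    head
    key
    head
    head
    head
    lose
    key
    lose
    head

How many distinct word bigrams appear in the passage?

25 tokens → 24 bigram windows in total.
Repeated bigrams (each contributes count−1 duplicates):
  head head: 7
  key head: 3
  head key: 2
  head lose: 2
  head sing: 2
  lose head: 2
  lose key: 2
  sing head: 2
14 duplicate windows → 24 − 14 = 10 distinct.

10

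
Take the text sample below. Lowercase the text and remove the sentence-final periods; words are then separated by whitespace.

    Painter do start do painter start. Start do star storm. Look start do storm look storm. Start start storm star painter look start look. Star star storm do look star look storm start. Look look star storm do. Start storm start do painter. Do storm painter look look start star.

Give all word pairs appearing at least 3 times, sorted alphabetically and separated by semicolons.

look star; look start; star storm; start do; storm start

Bigram counts meeting the condition (at least 3 times):
  look star: 3
  look start: 3
  star storm: 3
  start do: 4
  storm start: 3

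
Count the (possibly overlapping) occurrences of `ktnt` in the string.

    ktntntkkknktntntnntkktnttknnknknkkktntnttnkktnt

Sliding a length-4 window over the 47 characters (44 positions):
  position 1–4: ktnt
  position 11–14: ktnt
  position 21–24: ktnt
  position 35–38: ktnt
  position 44–47: ktnt

5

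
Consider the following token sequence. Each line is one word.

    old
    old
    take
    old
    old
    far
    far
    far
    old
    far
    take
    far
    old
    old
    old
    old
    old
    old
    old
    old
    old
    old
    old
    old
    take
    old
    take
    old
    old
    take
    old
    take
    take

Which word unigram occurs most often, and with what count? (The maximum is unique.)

Unigram frequencies (highest first):
  old: 21
  take: 7
  far: 5

"old", 21 times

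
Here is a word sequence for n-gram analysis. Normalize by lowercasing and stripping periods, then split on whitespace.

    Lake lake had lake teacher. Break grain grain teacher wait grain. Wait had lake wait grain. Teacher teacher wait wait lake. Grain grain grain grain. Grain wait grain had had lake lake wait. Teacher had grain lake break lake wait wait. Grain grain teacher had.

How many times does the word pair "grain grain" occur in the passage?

Scanning the 44 overlapping bigram windows for "grain grain":
  position 7–8: grain grain
  position 22–23: grain grain
  position 23–24: grain grain
  position 24–25: grain grain
  position 25–26: grain grain
  position 42–43: grain grain

6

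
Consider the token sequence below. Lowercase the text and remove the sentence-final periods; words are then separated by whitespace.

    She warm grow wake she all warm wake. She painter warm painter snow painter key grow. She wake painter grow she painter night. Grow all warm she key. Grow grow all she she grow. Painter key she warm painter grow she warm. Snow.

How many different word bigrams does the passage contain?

30

43 tokens → 42 bigram windows in total.
Repeated bigrams (each contributes count−1 duplicates):
  grow she: 3
  she warm: 3
  all warm: 2
  grow all: 2
  key grow: 2
  painter grow: 2
  painter key: 2
  she painter: 2
  … (2 more repeated)
12 duplicate windows → 42 − 12 = 30 distinct.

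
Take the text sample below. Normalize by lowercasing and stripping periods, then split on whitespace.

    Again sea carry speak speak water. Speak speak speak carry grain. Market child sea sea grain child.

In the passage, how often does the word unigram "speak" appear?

5

Scanning the 17 tokens for "speak":
  position 4: speak
  position 5: speak
  position 7: speak
  position 8: speak
  position 9: speak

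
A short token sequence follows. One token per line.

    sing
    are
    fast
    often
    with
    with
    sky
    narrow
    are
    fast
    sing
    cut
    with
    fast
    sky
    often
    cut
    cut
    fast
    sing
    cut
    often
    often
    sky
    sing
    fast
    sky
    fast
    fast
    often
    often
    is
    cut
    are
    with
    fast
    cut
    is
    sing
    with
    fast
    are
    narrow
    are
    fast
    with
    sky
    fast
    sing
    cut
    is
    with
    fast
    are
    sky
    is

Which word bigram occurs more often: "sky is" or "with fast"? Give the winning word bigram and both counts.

"with fast" (4 vs 1)

"sky is": 1 occurrence
"with fast": 4 occurrences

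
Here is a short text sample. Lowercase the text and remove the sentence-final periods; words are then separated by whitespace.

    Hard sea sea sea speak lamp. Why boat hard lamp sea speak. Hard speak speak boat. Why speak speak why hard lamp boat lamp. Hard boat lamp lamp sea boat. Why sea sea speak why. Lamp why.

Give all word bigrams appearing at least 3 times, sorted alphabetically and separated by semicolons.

sea sea; sea speak

Bigram counts meeting the condition (at least 3 times):
  sea sea: 3
  sea speak: 3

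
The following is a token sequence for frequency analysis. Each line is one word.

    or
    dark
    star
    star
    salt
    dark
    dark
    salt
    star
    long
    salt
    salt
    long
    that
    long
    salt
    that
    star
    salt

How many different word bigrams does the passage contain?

19 tokens → 18 bigram windows in total.
Repeated bigrams (each contributes count−1 duplicates):
  long salt: 2
  star salt: 2
2 duplicate windows → 18 − 2 = 16 distinct.

16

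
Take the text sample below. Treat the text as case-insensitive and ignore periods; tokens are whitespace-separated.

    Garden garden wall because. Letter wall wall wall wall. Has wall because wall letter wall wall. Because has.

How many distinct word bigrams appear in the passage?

18 tokens → 17 bigram windows in total.
Repeated bigrams (each contributes count−1 duplicates):
  wall wall: 4
  wall because: 3
  letter wall: 2
6 duplicate windows → 17 − 6 = 11 distinct.

11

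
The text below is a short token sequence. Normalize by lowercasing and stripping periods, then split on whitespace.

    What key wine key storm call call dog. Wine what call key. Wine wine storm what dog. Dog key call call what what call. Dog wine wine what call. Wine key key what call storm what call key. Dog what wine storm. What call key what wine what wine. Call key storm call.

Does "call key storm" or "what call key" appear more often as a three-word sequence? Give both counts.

"call key storm": 1 occurrence
"what call key": 3 occurrences

"what call key" (3 vs 1)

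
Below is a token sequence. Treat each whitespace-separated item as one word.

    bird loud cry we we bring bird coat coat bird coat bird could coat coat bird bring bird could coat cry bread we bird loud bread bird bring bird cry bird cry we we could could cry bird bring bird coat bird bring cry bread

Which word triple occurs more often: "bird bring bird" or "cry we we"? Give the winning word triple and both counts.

"bird bring bird": 3 occurrences
"cry we we": 2 occurrences

"bird bring bird" (3 vs 2)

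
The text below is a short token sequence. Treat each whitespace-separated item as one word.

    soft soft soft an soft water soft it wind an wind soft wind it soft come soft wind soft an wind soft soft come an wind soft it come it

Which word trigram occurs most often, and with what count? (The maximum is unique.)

Trigram frequencies (highest first):
  an wind soft: 3
  soft soft soft: 1
  soft soft an: 1
  soft an soft: 1
  an soft water: 1
  soft water soft: 1
  … (20 more, each ≤ 1)

"an wind soft", 3 times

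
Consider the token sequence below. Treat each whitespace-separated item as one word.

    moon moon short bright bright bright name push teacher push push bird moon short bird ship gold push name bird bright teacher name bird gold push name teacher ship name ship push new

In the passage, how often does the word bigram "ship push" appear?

1

Scanning the 32 overlapping bigram windows for "ship push":
  position 31–32: ship push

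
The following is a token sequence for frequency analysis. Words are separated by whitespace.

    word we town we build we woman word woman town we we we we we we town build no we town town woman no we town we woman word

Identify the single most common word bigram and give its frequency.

"we we", 5 times

Bigram frequencies (highest first):
  we we: 5
  we town: 4
  town we: 3
  we woman: 2
  woman word: 2
  no we: 2
  … (10 more, each ≤ 1)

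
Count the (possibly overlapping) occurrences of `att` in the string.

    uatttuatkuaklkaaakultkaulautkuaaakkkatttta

Sliding a length-3 window over the 42 characters (40 positions):
  position 2–4: att
  position 37–39: att

2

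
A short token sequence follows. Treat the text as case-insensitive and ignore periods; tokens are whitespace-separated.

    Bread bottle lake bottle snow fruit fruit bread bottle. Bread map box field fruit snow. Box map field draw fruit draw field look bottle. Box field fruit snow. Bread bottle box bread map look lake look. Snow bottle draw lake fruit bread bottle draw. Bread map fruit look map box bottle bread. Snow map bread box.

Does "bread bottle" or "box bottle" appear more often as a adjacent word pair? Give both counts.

"bread bottle" (4 vs 1)

"bread bottle": 4 occurrences
"box bottle": 1 occurrence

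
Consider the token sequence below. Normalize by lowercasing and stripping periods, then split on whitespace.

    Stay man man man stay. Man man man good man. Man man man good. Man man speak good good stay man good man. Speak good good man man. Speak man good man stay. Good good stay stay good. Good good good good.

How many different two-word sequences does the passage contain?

42 tokens → 41 bigram windows in total.
Repeated bigrams (each contributes count−1 duplicates):
  man man: 9
  good good: 7
  good man: 5
  man good: 4
  man speak: 3
  stay man: 3
  good stay: 2
  man stay: 2
  … (2 more repeated)
29 duplicate windows → 41 − 29 = 12 distinct.

12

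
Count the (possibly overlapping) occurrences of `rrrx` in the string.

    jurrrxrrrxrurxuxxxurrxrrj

2

Sliding a length-4 window over the 25 characters (22 positions):
  position 3–6: rrrx
  position 7–10: rrrx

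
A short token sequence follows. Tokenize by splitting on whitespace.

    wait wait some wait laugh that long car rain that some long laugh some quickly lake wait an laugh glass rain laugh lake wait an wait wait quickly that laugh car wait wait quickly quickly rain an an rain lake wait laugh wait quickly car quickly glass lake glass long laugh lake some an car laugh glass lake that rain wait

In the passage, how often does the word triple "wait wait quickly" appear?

2

Scanning the 59 overlapping trigram windows for "wait wait quickly":
  position 26–28: wait wait quickly
  position 32–34: wait wait quickly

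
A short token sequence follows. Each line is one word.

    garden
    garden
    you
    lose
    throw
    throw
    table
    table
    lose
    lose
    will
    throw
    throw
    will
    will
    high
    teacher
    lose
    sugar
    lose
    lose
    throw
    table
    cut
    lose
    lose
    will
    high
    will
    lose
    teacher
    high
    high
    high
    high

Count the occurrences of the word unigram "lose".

9

Scanning the 35 tokens for "lose":
  position 4: lose
  position 9: lose
  position 10: lose
  position 18: lose
  position 20: lose
  position 21: lose
  position 25: lose
  position 26: lose
  position 30: lose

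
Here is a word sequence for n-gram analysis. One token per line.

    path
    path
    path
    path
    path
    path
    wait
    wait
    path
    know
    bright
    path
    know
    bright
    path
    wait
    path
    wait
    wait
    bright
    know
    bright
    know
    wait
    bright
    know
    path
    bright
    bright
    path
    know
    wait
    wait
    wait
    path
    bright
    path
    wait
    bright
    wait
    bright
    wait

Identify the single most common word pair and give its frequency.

Bigram frequencies (highest first):
  path path: 5
  path wait: 4
  wait wait: 4
  bright path: 4
  wait bright: 4
  wait path: 3
  … (8 more, each ≤ 3)

"path path", 5 times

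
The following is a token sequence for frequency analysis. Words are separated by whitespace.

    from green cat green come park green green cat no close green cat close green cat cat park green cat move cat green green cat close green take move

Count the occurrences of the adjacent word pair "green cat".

6

Scanning the 28 overlapping bigram windows for "green cat":
  position 2–3: green cat
  position 8–9: green cat
  position 12–13: green cat
  position 15–16: green cat
  position 19–20: green cat
  position 24–25: green cat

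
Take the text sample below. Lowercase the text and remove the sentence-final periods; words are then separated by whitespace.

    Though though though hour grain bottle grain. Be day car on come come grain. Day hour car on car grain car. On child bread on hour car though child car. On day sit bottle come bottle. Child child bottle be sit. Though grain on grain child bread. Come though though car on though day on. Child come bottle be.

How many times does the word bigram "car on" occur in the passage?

5

Scanning the 58 overlapping bigram windows for "car on":
  position 10–11: car on
  position 17–18: car on
  position 21–22: car on
  position 30–31: car on
  position 51–52: car on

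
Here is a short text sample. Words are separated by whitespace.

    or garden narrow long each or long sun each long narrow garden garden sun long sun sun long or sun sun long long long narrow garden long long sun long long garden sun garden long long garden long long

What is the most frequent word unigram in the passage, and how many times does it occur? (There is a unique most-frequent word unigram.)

Unigram frequencies (highest first):
  long: 16
  sun: 8
  garden: 7
  or: 3
  narrow: 3
  each: 2

"long", 16 times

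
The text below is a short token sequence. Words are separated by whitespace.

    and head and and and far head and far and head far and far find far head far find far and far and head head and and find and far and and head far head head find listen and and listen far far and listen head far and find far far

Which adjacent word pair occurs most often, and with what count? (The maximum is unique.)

"far and", 7 times

Bigram frequencies (highest first):
  far and: 7
  and and: 5
  and far: 5
  and head: 4
  head far: 4
  head and: 3
  … (13 more, each ≤ 3)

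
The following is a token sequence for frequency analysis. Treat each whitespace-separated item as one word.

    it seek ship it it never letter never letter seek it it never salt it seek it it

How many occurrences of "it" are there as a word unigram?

8

Scanning the 18 tokens for "it":
  position 1: it
  position 4: it
  position 5: it
  position 11: it
  position 12: it
  position 15: it
  position 17: it
  position 18: it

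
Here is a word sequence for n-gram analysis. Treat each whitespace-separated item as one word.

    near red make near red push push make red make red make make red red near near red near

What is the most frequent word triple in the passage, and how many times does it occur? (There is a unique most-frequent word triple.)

Trigram frequencies (highest first):
  make red make: 2
  near red make: 1
  red make near: 1
  make near red: 1
  near red push: 1
  red push push: 1
  … (10 more, each ≤ 1)

"make red make", 2 times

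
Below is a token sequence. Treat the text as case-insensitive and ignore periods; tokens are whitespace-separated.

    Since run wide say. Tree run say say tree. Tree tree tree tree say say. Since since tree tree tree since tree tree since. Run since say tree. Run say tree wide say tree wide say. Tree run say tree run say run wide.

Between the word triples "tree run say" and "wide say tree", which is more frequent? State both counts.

"tree run say": 4 occurrences
"wide say tree": 3 occurrences

"tree run say" (4 vs 3)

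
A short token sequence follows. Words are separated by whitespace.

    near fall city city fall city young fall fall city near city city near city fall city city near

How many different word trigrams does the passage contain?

19 tokens → 17 trigram windows in total.
Repeated trigrams (each contributes count−1 duplicates):
  city city near: 2
  city fall city: 2
  city near city: 2
  fall city city: 2
4 duplicate windows → 17 − 4 = 13 distinct.

13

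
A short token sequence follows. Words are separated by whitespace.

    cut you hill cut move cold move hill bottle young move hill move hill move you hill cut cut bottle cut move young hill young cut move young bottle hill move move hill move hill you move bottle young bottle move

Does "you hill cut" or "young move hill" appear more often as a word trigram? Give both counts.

"you hill cut": 2 occurrences
"young move hill": 1 occurrence

"you hill cut" (2 vs 1)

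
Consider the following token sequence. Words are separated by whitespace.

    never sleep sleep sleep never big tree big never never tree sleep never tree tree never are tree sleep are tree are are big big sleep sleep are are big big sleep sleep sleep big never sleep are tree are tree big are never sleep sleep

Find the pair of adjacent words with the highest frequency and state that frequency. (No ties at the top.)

Bigram frequencies (highest first):
  sleep sleep: 6
  are tree: 4
  never sleep: 3
  sleep are: 3
  sleep never: 2
  tree big: 2
  … (17 more, each ≤ 2)

"sleep sleep", 6 times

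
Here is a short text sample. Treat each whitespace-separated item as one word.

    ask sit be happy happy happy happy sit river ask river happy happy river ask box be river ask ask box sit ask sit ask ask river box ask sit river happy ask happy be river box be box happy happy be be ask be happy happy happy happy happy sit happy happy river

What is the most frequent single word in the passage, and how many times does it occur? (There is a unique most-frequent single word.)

Unigram frequencies (highest first):
  happy: 17
  ask: 11
  river: 8
  be: 7
  sit: 6
  box: 5

"happy", 17 times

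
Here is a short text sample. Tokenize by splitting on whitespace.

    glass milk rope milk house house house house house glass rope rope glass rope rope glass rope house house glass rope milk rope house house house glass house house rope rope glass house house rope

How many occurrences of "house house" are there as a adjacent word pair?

9

Scanning the 34 overlapping bigram windows for "house house":
  position 5–6: house house
  position 6–7: house house
  position 7–8: house house
  position 8–9: house house
  position 18–19: house house
  position 24–25: house house
  position 25–26: house house
  position 28–29: house house
  position 33–34: house house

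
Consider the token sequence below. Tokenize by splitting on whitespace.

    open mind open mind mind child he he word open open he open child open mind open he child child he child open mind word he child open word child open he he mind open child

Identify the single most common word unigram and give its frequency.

"open", 11 times

Unigram frequencies (highest first):
  open: 11
  child: 8
  he: 8
  mind: 6
  word: 3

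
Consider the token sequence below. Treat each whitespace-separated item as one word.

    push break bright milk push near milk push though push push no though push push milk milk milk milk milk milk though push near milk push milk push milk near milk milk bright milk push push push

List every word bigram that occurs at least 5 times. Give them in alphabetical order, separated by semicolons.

Bigram counts meeting the condition (at least 5 times):
  milk milk: 6
  milk push: 5

milk milk; milk push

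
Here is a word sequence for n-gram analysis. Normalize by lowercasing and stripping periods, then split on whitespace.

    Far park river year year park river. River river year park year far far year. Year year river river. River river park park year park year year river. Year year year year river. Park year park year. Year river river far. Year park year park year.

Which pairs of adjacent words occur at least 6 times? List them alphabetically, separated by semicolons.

Bigram counts meeting the condition (at least 6 times):
  park year: 7
  river river: 6
  year park: 6
  year year: 8

park year; river river; year park; year year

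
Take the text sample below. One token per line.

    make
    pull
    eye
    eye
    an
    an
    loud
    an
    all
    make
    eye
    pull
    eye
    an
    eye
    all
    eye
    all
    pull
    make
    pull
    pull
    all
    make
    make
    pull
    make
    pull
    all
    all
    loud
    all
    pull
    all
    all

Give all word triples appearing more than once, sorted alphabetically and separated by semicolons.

pull all all; pull make pull

Trigram counts meeting the condition (more than once):
  pull all all: 2
  pull make pull: 2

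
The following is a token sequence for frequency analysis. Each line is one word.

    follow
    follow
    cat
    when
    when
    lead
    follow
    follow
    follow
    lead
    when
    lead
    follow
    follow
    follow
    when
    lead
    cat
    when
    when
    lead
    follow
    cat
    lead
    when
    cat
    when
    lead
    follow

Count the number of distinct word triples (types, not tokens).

20

29 tokens → 27 trigram windows in total.
Repeated trigrams (each contributes count−1 duplicates):
  when lead follow: 4
  cat when when: 2
  follow follow follow: 2
  lead follow follow: 2
  when when lead: 2
7 duplicate windows → 27 − 7 = 20 distinct.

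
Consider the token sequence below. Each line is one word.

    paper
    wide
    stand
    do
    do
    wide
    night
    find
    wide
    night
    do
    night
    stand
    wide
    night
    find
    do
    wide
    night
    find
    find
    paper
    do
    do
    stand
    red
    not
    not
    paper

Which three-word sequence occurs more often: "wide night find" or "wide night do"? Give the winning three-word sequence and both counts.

"wide night find" (3 vs 1)

"wide night find": 3 occurrences
"wide night do": 1 occurrence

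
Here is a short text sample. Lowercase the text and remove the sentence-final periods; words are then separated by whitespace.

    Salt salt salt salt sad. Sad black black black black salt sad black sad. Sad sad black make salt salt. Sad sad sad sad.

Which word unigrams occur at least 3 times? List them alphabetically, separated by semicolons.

Unigram counts meeting the condition (at least 3 times):
  black: 6
  sad: 10
  salt: 7

black; sad; salt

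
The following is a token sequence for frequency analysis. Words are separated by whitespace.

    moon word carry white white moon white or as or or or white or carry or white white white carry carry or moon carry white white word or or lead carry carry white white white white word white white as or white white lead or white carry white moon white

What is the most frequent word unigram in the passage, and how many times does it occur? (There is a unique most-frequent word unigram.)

Unigram frequencies (highest first):
  white: 20
  or: 11
  carry: 8
  moon: 4
  word: 3
  as: 2
  … (1 more, each ≤ 2)

"white", 20 times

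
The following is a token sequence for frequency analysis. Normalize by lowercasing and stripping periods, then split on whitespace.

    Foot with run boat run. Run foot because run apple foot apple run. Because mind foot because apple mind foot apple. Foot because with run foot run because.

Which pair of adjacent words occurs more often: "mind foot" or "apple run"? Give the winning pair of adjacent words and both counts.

"mind foot" (2 vs 1)

"mind foot": 2 occurrences
"apple run": 1 occurrence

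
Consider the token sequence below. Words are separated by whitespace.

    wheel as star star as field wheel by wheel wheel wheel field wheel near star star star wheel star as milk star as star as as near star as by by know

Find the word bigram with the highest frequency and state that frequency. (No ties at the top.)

Bigram frequencies (highest first):
  star as: 5
  star star: 3
  as star: 2
  field wheel: 2
  wheel wheel: 2
  near star: 2
  … (15 more, each ≤ 1)

"star as", 5 times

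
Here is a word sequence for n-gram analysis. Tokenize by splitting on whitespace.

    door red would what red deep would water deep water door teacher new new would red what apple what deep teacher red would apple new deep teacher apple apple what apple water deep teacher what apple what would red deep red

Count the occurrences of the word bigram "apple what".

3

Scanning the 40 overlapping bigram windows for "apple what":
  position 18–19: apple what
  position 29–30: apple what
  position 36–37: apple what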